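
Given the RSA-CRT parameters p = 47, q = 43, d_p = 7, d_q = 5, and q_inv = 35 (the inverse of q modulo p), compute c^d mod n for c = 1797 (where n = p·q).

1065

m₁ = c^(d_p) mod p: c ≡ 11 (mod 47), and 11^7 mod 47 = 31.
m₂ = c^(d_q) mod q: c ≡ 34 (mod 43), and 34^5 mod 43 = 33.
h = q_inv·(m₁ − m₂) mod p = 35·(31 − 33) mod 47 = 24.
m = m₂ + h·q = 33 + 24·43 = 1065.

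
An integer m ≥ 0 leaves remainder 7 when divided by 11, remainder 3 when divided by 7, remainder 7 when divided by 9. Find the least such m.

304

Combine the congruences pairwise.
From m ≡ 7 (mod 11) write m = 7 + 11t. Substituting into m ≡ 3 (mod 7) gives 11t ≡ 3 (mod 7), and since 4⁻¹ ≡ 2 (mod 7), t ≡ 6. Hence m ≡ 7 + 11·6 = 73 (mod 77).
From m ≡ 73 (mod 77) write m = 73 + 77t. Substituting into m ≡ 7 (mod 9) gives 77t ≡ 6 (mod 9), and since 5⁻¹ ≡ 2 (mod 9), t ≡ 3. Hence m ≡ 73 + 77·3 = 304 (mod 693).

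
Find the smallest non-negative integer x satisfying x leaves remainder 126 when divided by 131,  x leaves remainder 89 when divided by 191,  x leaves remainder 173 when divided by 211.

From x ≡ 126 (mod 131) write x = 126 + 131t. Substituting into x ≡ 89 (mod 191) gives 131t ≡ 154 (mod 191), and since 131⁻¹ ≡ 35 (mod 191), t ≡ 42. Hence x ≡ 126 + 131·42 = 5628 (mod 25021).
From x ≡ 5628 (mod 25021) write x = 5628 + 25021t. Substituting into x ≡ 173 (mod 211) gives 25021t ≡ 31 (mod 211), and since 123⁻¹ ≡ 199 (mod 211), t ≡ 50. Hence x ≡ 5628 + 25021·50 = 1256678 (mod 5279431).

1256678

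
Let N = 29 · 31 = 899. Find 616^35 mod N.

Mod 29: 616 ≡ 7; by Fermat, exponent reduces to 35 mod 28 = 7; 7^7 ≡ 1 (mod 29).
Mod 31: 616 ≡ 27; by Fermat, exponent reduces to 35 mod 30 = 5; 27^5 ≡ 30 (mod 31).
Combine by CRT: x ≡ 1 (mod 29), x ≡ 30 (mod 31) ⇒ x ≡ 30 (mod 899).

30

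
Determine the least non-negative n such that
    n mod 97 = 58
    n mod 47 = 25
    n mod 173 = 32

555189

The moduli are pairwise coprime; M = 97·47·173 = 788707.
M/97 = 8131; 8131 ≡ 80 (mod 97); 80·57 ≡ 1, so inverse 57.
M/47 = 16781; 16781 ≡ 2 (mod 47); 2·24 ≡ 1, so inverse 24.
M/173 = 4559; 4559 ≡ 61 (mod 173); 61·156 ≡ 1, so inverse 156.
n ≡ 58·8131·57 + 25·16781·24 + 32·4559·156 = 59708214.
59708214 mod 788707 = 555189.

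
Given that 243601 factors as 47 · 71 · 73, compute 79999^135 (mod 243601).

167317

Mod 47: 79999 ≡ 5; by Fermat, exponent reduces to 135 mod 46 = 43; 5^43 ≡ 44 (mod 47).
Mod 71: 79999 ≡ 53; by Fermat, exponent reduces to 135 mod 70 = 65; 53^65 ≡ 41 (mod 71).
Mod 73: 79999 ≡ 64; by Fermat, exponent reduces to 135 mod 72 = 63; 64^63 ≡ 1 (mod 73).
Combine by CRT: x ≡ 44 (mod 47), x ≡ 41 (mod 71), x ≡ 1 (mod 73) ⇒ x ≡ 167317 (mod 243601).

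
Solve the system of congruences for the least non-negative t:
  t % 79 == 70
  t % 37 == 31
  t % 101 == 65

272462

Combine the congruences pairwise.
From t ≡ 70 (mod 79) write t = 70 + 79s. Substituting into t ≡ 31 (mod 37) gives 79s ≡ 35 (mod 37), and since 5⁻¹ ≡ 15 (mod 37), s ≡ 7. Hence t ≡ 70 + 79·7 = 623 (mod 2923).
From t ≡ 623 (mod 2923) write t = 623 + 2923s. Substituting into t ≡ 65 (mod 101) gives 2923s ≡ 48 (mod 101), and since 95⁻¹ ≡ 84 (mod 101), s ≡ 93. Hence t ≡ 623 + 2923·93 = 272462 (mod 295223).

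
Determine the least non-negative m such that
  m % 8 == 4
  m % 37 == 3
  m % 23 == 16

5812

The moduli are pairwise coprime; N = 8·37·23 = 6808.
N/8 = 851; 851 ≡ 3 (mod 8); 3·3 ≡ 1, so inverse 3.
N/37 = 184; 184 ≡ 36 (mod 37); 36·36 ≡ 1, so inverse 36.
N/23 = 296; 296 ≡ 20 (mod 23); 20·15 ≡ 1, so inverse 15.
m ≡ 4·851·3 + 3·184·36 + 16·296·15 = 101124.
101124 mod 6808 = 5812.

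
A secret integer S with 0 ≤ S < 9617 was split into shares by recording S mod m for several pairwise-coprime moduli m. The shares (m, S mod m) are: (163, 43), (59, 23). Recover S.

8519

Combine the congruences pairwise.
From S ≡ 43 (mod 163) write S = 43 + 163t. Substituting into S ≡ 23 (mod 59) gives 163t ≡ 39 (mod 59), and since 45⁻¹ ≡ 21 (mod 59), t ≡ 52. Hence S ≡ 43 + 163·52 = 8519 (mod 9617).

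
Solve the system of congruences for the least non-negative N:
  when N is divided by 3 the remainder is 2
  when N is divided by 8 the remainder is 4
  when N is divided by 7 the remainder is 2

The moduli are pairwise coprime; M = 3·8·7 = 168.
M/3 = 56; 56 ≡ 2 (mod 3); 2·2 ≡ 1, so inverse 2.
M/8 = 21; 21 ≡ 5 (mod 8); 5·5 ≡ 1, so inverse 5.
M/7 = 24; 24 ≡ 3 (mod 7); 3·5 ≡ 1, so inverse 5.
N ≡ 2·56·2 + 4·21·5 + 2·24·5 = 884.
884 mod 168 = 44.

44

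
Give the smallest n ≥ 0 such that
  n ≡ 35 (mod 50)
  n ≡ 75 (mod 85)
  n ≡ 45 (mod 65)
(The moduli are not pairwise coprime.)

8235

Combine the congruences pairwise.
gcd(50, 85) = 5 and 5 | (75 − 35), so the pair is consistent; merging gives n ≡ 585 (mod 850), where 850 = lcm(50, 85).
gcd(850, 65) = 5 and 5 | (45 − 585), so the pair is consistent; merging gives n ≡ 8235 (mod 11050), where 11050 = lcm(850, 65).
The solution is unique modulo lcm(50, 85, 65) = 11050.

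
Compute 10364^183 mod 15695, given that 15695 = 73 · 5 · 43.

Mod 73: 10364 ≡ 71; by Fermat, exponent reduces to 183 mod 72 = 39; 71^39 ≡ 65 (mod 73).
Mod 5: 10364 ≡ 4; by Fermat, exponent reduces to 183 mod 4 = 3; 4^3 ≡ 4 (mod 5).
Mod 43: 10364 ≡ 1; by Fermat, exponent reduces to 183 mod 42 = 15; 1^15 ≡ 1 (mod 43).
Combine by CRT: x ≡ 65 (mod 73), x ≡ 4 (mod 5), x ≡ 1 (mod 43) ⇒ x ≡ 2839 (mod 15695).

2839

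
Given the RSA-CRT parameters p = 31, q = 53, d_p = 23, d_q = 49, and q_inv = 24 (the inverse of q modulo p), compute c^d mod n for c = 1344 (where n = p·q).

942

m₁ = c^(d_p) mod p: c ≡ 11 (mod 31), and 11^23 mod 31 = 12.
m₂ = c^(d_q) mod q: c ≡ 19 (mod 53), and 19^49 mod 53 = 41.
h = q_inv·(m₁ − m₂) mod p = 24·(12 − 41) mod 31 = 17.
m = m₂ + h·q = 41 + 17·53 = 942.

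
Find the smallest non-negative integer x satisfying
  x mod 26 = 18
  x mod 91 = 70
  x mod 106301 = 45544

258146

Combine the congruences pairwise.
gcd(26, 91) = 13 and 13 | (70 − 18), so the pair is consistent; merging gives x ≡ 70 (mod 182), where 182 = lcm(26, 91).
gcd(182, 106301) = 13 and 13 | (45544 − 70), so the pair is consistent; merging gives x ≡ 258146 (mod 1488214), where 1488214 = lcm(182, 106301).
The solution is unique modulo lcm(26, 91, 106301) = 1488214.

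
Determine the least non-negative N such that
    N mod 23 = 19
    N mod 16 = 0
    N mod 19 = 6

272

The moduli are pairwise coprime; M = 23·16·19 = 6992.
M/23 = 304; 304 ≡ 5 (mod 23); 5·14 ≡ 1, so inverse 14.
M/16 = 437; 437 ≡ 5 (mod 16); 5·13 ≡ 1, so inverse 13.
M/19 = 368; 368 ≡ 7 (mod 19); 7·11 ≡ 1, so inverse 11.
N ≡ 19·304·14 + 0·437·13 + 6·368·11 = 105152.
105152 mod 6992 = 272.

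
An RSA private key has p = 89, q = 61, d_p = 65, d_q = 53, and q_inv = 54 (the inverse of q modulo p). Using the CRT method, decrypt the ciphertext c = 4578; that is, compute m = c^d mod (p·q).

m₁ = c^(d_p) mod p: c ≡ 39 (mod 89), and 39^65 mod 89 = 16.
m₂ = c^(d_q) mod q: c ≡ 3 (mod 61), and 3^53 mod 61 = 27.
h = q_inv·(m₁ − m₂) mod p = 54·(16 − 27) mod 89 = 29.
m = m₂ + h·q = 27 + 29·61 = 1796.

1796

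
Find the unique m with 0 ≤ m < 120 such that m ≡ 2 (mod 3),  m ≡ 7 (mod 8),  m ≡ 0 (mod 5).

The moduli are pairwise coprime; N = 3·8·5 = 120.
N/3 = 40; 40 ≡ 1 (mod 3), inverse 1.
N/8 = 15; 15 ≡ 7 (mod 8); 7·7 ≡ 1, so inverse 7.
N/5 = 24; 24 ≡ 4 (mod 5); 4·4 ≡ 1, so inverse 4.
m ≡ 2·40·1 + 7·15·7 + 0·24·4 = 815.
815 mod 120 = 95.

95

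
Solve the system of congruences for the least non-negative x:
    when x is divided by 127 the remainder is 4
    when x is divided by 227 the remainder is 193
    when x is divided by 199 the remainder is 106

Combine the congruences pairwise.
From x ≡ 4 (mod 127) write x = 4 + 127t. Substituting into x ≡ 193 (mod 227) gives 127t ≡ 189 (mod 227), and since 127⁻¹ ≡ 143 (mod 227), t ≡ 14. Hence x ≡ 4 + 127·14 = 1782 (mod 28829).
From x ≡ 1782 (mod 28829) write x = 1782 + 28829t. Substituting into x ≡ 106 (mod 199) gives 28829t ≡ 115 (mod 199), and since 173⁻¹ ≡ 176 (mod 199), t ≡ 141. Hence x ≡ 1782 + 28829·141 = 4066671 (mod 5736971).

4066671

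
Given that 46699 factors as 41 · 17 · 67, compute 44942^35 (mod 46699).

Mod 41: 44942 ≡ 6; 6^35 ≡ 38 (mod 41).
Mod 17: 44942 ≡ 11; by Fermat, exponent reduces to 35 mod 16 = 3; 11^3 ≡ 5 (mod 17).
Mod 67: 44942 ≡ 52; 52^35 ≡ 43 (mod 67).
Combine by CRT: x ≡ 38 (mod 41), x ≡ 5 (mod 17), x ≡ 43 (mod 67) ⇒ x ≡ 3728 (mod 46699).

3728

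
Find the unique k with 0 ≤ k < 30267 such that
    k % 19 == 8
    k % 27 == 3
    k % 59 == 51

Combine the congruences pairwise.
From k ≡ 8 (mod 19) write k = 8 + 19t. Substituting into k ≡ 3 (mod 27) gives 19t ≡ 22 (mod 27), and since 19⁻¹ ≡ 10 (mod 27), t ≡ 4. Hence k ≡ 8 + 19·4 = 84 (mod 513).
From k ≡ 84 (mod 513) write k = 84 + 513t. Substituting into k ≡ 51 (mod 59) gives 513t ≡ 26 (mod 59), and since 41⁻¹ ≡ 36 (mod 59), t ≡ 51. Hence k ≡ 84 + 513·51 = 26247 (mod 30267).

26247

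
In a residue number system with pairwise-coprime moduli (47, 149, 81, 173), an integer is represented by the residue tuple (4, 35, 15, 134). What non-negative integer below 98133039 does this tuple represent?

The moduli are pairwise coprime; N = 47·149·81·173 = 98133039.
N/47 = 2087937; 2087937 ≡ 9 (mod 47); 9·21 ≡ 1, so inverse 21.
N/149 = 658611; 658611 ≡ 31 (mod 149); 31·125 ≡ 1, so inverse 125.
N/81 = 1211519; 1211519 ≡ 2 (mod 81); 2·41 ≡ 1, so inverse 41.
N/173 = 567243; 567243 ≡ 149 (mod 173); 149·36 ≡ 1, so inverse 36.
x ≡ 4·2087937·21 + 35·658611·125 + 15·1211519·41 + 134·567243·36 = 6538274250.
6538274250 mod 98133039 = 61493676.

61493676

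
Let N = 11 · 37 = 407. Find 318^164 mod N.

34

Mod 11: 318 ≡ 10; by Fermat, exponent reduces to 164 mod 10 = 4; 10^4 ≡ 1 (mod 11).
Mod 37: 318 ≡ 22; by Fermat, exponent reduces to 164 mod 36 = 20; 22^20 ≡ 34 (mod 37).
Combine by CRT: x ≡ 1 (mod 11), x ≡ 34 (mod 37) ⇒ x ≡ 34 (mod 407).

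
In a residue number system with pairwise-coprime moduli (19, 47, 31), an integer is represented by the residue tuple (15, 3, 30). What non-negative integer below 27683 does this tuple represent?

The moduli are pairwise coprime; N = 19·47·31 = 27683.
N/19 = 1457; 1457 ≡ 13 (mod 19); 13·3 ≡ 1, so inverse 3.
N/47 = 589; 589 ≡ 25 (mod 47); 25·32 ≡ 1, so inverse 32.
N/31 = 893; 893 ≡ 25 (mod 31); 25·5 ≡ 1, so inverse 5.
x ≡ 15·1457·3 + 3·589·32 + 30·893·5 = 256059.
256059 mod 27683 = 6912.

6912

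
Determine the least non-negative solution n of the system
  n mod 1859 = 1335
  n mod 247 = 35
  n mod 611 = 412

Combine the congruences pairwise.
gcd(1859, 247) = 13 and 13 | (35 − 1335), so the pair is consistent; merging gives n ≡ 18066 (mod 35321), where 35321 = lcm(1859, 247).
gcd(35321, 611) = 13 and 13 | (412 − 18066), so the pair is consistent; merging gives n ≡ 1289622 (mod 1660087), where 1660087 = lcm(35321, 611).
The solution is unique modulo lcm(1859, 247, 611) = 1660087.

1289622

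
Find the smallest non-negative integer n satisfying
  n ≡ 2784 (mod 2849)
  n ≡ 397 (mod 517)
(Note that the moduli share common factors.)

105348

Combine the congruences pairwise.
gcd(2849, 517) = 11 and 11 | (397 − 2784), so the pair is consistent; merging gives n ≡ 105348 (mod 133903), where 133903 = lcm(2849, 517).
The solution is unique modulo lcm(2849, 517) = 133903.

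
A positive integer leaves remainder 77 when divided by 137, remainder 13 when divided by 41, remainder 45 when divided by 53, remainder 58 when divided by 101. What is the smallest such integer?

Combine the congruences pairwise.
From x ≡ 77 (mod 137) write x = 77 + 137t. Substituting into x ≡ 13 (mod 41) gives 137t ≡ 18 (mod 41), and since 14⁻¹ ≡ 3 (mod 41), t ≡ 13. Hence x ≡ 77 + 137·13 = 1858 (mod 5617).
From x ≡ 1858 (mod 5617) write x = 1858 + 5617t. Substituting into x ≡ 45 (mod 53) gives 5617t ≡ 42 (mod 53), and since 52⁻¹ ≡ 52 (mod 53), t ≡ 11. Hence x ≡ 1858 + 5617·11 = 63645 (mod 297701).
From x ≡ 63645 (mod 297701) write x = 63645 + 297701t. Substituting into x ≡ 58 (mod 101) gives 297701t ≡ 43 (mod 101), and since 54⁻¹ ≡ 58 (mod 101), t ≡ 70. Hence x ≡ 63645 + 297701·70 = 20902715 (mod 30067801).

20902715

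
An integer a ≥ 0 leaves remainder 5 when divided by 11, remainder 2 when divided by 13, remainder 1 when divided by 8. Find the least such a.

The moduli are pairwise coprime; N = 11·13·8 = 1144.
N/11 = 104; 104 ≡ 5 (mod 11); 5·9 ≡ 1, so inverse 9.
N/13 = 88; 88 ≡ 10 (mod 13); 10·4 ≡ 1, so inverse 4.
N/8 = 143; 143 ≡ 7 (mod 8); 7·7 ≡ 1, so inverse 7.
a ≡ 5·104·9 + 2·88·4 + 1·143·7 = 6385.
6385 mod 1144 = 665.

665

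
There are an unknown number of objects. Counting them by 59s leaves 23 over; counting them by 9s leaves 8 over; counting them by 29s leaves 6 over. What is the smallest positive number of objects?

10997

The moduli are pairwise coprime; M = 59·9·29 = 15399.
M/59 = 261; 261 ≡ 25 (mod 59); 25·26 ≡ 1, so inverse 26.
M/9 = 1711; 1711 ≡ 1 (mod 9), inverse 1.
M/29 = 531; 531 ≡ 9 (mod 29); 9·13 ≡ 1, so inverse 13.
N ≡ 23·261·26 + 8·1711·1 + 6·531·13 = 211184.
211184 mod 15399 = 10997.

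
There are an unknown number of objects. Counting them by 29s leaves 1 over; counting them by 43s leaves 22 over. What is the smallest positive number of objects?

Combine the congruences pairwise.
From N ≡ 1 (mod 29) write N = 1 + 29t. Substituting into N ≡ 22 (mod 43) gives 29t ≡ 21 (mod 43), and since 29⁻¹ ≡ 3 (mod 43), t ≡ 20. Hence N ≡ 1 + 29·20 = 581 (mod 1247).

581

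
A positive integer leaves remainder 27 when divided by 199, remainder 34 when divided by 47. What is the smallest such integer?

Combine the congruences pairwise.
From x ≡ 27 (mod 199) write x = 27 + 199t. Substituting into x ≡ 34 (mod 47) gives 199t ≡ 7 (mod 47), and since 11⁻¹ ≡ 30 (mod 47), t ≡ 22. Hence x ≡ 27 + 199·22 = 4405 (mod 9353).

4405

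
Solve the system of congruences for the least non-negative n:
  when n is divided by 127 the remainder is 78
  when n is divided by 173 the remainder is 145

8968

From n ≡ 78 (mod 127) write n = 78 + 127t. Substituting into n ≡ 145 (mod 173) gives 127t ≡ 67 (mod 173), and since 127⁻¹ ≡ 94 (mod 173), t ≡ 70. Hence n ≡ 78 + 127·70 = 8968 (mod 21971).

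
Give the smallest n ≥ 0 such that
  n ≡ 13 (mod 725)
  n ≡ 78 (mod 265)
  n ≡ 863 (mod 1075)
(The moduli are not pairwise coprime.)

gcd(725, 265) = 5 and 5 | (78 − 13), so the pair is consistent; merging gives n ≡ 13063 (mod 38425), where 38425 = lcm(725, 265).
gcd(38425, 1075) = 25 and 25 | (863 − 13063), so the pair is consistent; merging gives n ≡ 666288 (mod 1652275), where 1652275 = lcm(38425, 1075).
The solution is unique modulo lcm(725, 265, 1075) = 1652275.

666288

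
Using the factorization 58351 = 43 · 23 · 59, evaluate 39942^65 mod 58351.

Mod 43: 39942 ≡ 38; by Fermat, exponent reduces to 65 mod 42 = 23; 38^23 ≡ 25 (mod 43).
Mod 23: 39942 ≡ 14; by Fermat, exponent reduces to 65 mod 22 = 21; 14^21 ≡ 5 (mod 23).
Mod 59: 39942 ≡ 58; by Fermat, exponent reduces to 65 mod 58 = 7; 58^7 ≡ 58 (mod 59).
Combine by CRT: x ≡ 25 (mod 43), x ≡ 5 (mod 23), x ≡ 58 (mod 59) ⇒ x ≡ 2949 (mod 58351).

2949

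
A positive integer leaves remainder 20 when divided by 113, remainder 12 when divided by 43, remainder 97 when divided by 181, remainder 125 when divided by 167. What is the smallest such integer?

60696275

The moduli are pairwise coprime; N = 113·43·181·167 = 146872993.
N/113 = 1299761; 1299761 ≡ 35 (mod 113); 35·42 ≡ 1, so inverse 42.
N/43 = 3415651; 3415651 ≡ 32 (mod 43); 32·39 ≡ 1, so inverse 39.
N/181 = 811453; 811453 ≡ 30 (mod 181); 30·175 ≡ 1, so inverse 175.
N/167 = 879479; 879479 ≡ 57 (mod 167); 57·126 ≡ 1, so inverse 126.
x ≡ 20·1299761·42 + 12·3415651·39 + 97·811453·175 + 125·879479·126 = 30316532833.
30316532833 mod 146872993 = 60696275.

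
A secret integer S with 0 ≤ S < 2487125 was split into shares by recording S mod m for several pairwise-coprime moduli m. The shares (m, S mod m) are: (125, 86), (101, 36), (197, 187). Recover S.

Combine the congruences pairwise.
From S ≡ 86 (mod 125) write S = 86 + 125t. Substituting into S ≡ 36 (mod 101) gives 125t ≡ 51 (mod 101), and since 24⁻¹ ≡ 80 (mod 101), t ≡ 40. Hence S ≡ 86 + 125·40 = 5086 (mod 12625).
From S ≡ 5086 (mod 12625) write S = 5086 + 12625t. Substituting into S ≡ 187 (mod 197) gives 12625t ≡ 26 (mod 197), and since 17⁻¹ ≡ 58 (mod 197), t ≡ 129. Hence S ≡ 5086 + 12625·129 = 1633711 (mod 2487125).

1633711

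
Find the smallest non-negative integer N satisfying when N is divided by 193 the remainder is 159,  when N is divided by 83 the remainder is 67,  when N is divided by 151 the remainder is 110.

267078

The moduli are pairwise coprime; M = 193·83·151 = 2418869.
M/193 = 12533; 12533 ≡ 181 (mod 193); 181·16 ≡ 1, so inverse 16.
M/83 = 29143; 29143 ≡ 10 (mod 83); 10·25 ≡ 1, so inverse 25.
M/151 = 16019; 16019 ≡ 13 (mod 151); 13·93 ≡ 1, so inverse 93.
N ≡ 159·12533·16 + 67·29143·25 + 110·16019·93 = 244572847.
244572847 mod 2418869 = 267078.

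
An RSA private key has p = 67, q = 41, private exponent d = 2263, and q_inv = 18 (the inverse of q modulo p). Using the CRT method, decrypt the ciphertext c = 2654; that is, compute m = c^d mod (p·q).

d_p = d mod (p−1) = 2263 mod 66 = 19; d_q = d mod (q−1) = 23.
m₁ = c^(d_p) mod p: c ≡ 41 (mod 67), and 41^19 mod 67 = 20.
m₂ = c^(d_q) mod q: c ≡ 30 (mod 41), and 30^23 mod 41 = 19.
h = q_inv·(m₁ − m₂) mod p = 18·(20 − 19) mod 67 = 18.
m = m₂ + h·q = 19 + 18·41 = 757.

757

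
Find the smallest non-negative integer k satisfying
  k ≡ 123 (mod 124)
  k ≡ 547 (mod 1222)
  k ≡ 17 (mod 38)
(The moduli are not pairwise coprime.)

829063

gcd(124, 1222) = 2 and 2 | (547 − 123), so the pair is consistent; merging gives k ≡ 71423 (mod 75764), where 75764 = lcm(124, 1222).
gcd(75764, 38) = 2 and 2 | (17 − 71423), so the pair is consistent; merging gives k ≡ 829063 (mod 1439516), where 1439516 = lcm(75764, 38).
The solution is unique modulo lcm(124, 1222, 38) = 1439516.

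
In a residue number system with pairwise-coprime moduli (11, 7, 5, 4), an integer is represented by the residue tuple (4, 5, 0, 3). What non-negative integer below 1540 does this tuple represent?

Combine the congruences pairwise.
From x ≡ 4 (mod 11) write x = 4 + 11t. Substituting into x ≡ 5 (mod 7) gives 11t ≡ 1 (mod 7), and since 4⁻¹ ≡ 2 (mod 7), t ≡ 2. Hence x ≡ 4 + 11·2 = 26 (mod 77).
From x ≡ 26 (mod 77) write x = 26 + 77t. Substituting into x ≡ 0 (mod 5) gives 77t ≡ 4 (mod 5), and since 2⁻¹ ≡ 3 (mod 5), t ≡ 2. Hence x ≡ 26 + 77·2 = 180 (mod 385).
From x ≡ 180 (mod 385) write x = 180 + 385t. Substituting into x ≡ 3 (mod 4) gives 385t ≡ 3 (mod 4), and since 1⁻¹ ≡ 1 (mod 4), t ≡ 3. Hence x ≡ 180 + 385·3 = 1335 (mod 1540).

1335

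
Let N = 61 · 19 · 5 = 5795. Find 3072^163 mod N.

Mod 61: 3072 ≡ 22; by Fermat, exponent reduces to 163 mod 60 = 43; 22^43 ≡ 15 (mod 61).
Mod 19: 3072 ≡ 13; by Fermat, exponent reduces to 163 mod 18 = 1; 13^1 ≡ 13 (mod 19).
Mod 5: 3072 ≡ 2; by Fermat, exponent reduces to 163 mod 4 = 3; 2^3 ≡ 3 (mod 5).
Combine by CRT: x ≡ 15 (mod 61), x ≡ 13 (mod 19), x ≡ 3 (mod 5) ⇒ x ≡ 1723 (mod 5795).

1723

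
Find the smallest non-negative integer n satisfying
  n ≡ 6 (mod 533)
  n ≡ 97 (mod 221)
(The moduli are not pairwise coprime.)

gcd(533, 221) = 13 and 13 | (97 − 6), so the pair is consistent; merging gives n ≡ 539 (mod 9061), where 9061 = lcm(533, 221).
The solution is unique modulo lcm(533, 221) = 9061.

539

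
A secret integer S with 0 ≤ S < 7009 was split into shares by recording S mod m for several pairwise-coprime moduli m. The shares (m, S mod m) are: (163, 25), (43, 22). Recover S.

From S ≡ 25 (mod 163) write S = 25 + 163t. Substituting into S ≡ 22 (mod 43) gives 163t ≡ 40 (mod 43), and since 34⁻¹ ≡ 19 (mod 43), t ≡ 29. Hence S ≡ 25 + 163·29 = 4752 (mod 7009).

4752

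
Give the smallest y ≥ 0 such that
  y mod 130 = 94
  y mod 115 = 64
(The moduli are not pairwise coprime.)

gcd(130, 115) = 5 and 5 | (64 − 94), so the pair is consistent; merging gives y ≡ 2824 (mod 2990), where 2990 = lcm(130, 115).
The solution is unique modulo lcm(130, 115) = 2990.

2824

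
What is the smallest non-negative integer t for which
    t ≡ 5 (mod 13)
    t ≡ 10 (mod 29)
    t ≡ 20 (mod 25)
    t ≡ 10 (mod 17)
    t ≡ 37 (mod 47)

From t ≡ 5 (mod 13) write t = 5 + 13s. Substituting into t ≡ 10 (mod 29) gives 13s ≡ 5 (mod 29), and since 13⁻¹ ≡ 9 (mod 29), s ≡ 16. Hence t ≡ 5 + 13·16 = 213 (mod 377).
From t ≡ 213 (mod 377) write t = 213 + 377s. Substituting into t ≡ 20 (mod 25) gives 377s ≡ 7 (mod 25), and since 2⁻¹ ≡ 13 (mod 25), s ≡ 16. Hence t ≡ 213 + 377·16 = 6245 (mod 9425).
From t ≡ 6245 (mod 9425) write t = 6245 + 9425s. Substituting into t ≡ 10 (mod 17) gives 9425s ≡ 4 (mod 17), and since 7⁻¹ ≡ 5 (mod 17), s ≡ 3. Hence t ≡ 6245 + 9425·3 = 34520 (mod 160225).
From t ≡ 34520 (mod 160225) write t = 34520 + 160225s. Substituting into t ≡ 37 (mod 47) gives 160225s ≡ 15 (mod 47), and since 2⁻¹ ≡ 24 (mod 47), s ≡ 31. Hence t ≡ 34520 + 160225·31 = 5001495 (mod 7530575).

5001495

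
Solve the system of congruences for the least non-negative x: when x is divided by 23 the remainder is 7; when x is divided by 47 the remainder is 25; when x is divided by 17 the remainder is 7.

7827

The moduli are pairwise coprime; N = 23·47·17 = 18377.
N/23 = 799; 799 ≡ 17 (mod 23); 17·19 ≡ 1, so inverse 19.
N/47 = 391; 391 ≡ 15 (mod 47); 15·22 ≡ 1, so inverse 22.
N/17 = 1081; 1081 ≡ 10 (mod 17); 10·12 ≡ 1, so inverse 12.
x ≡ 7·799·19 + 25·391·22 + 7·1081·12 = 412121.
412121 mod 18377 = 7827.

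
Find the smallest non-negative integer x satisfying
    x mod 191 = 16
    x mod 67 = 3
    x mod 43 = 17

244687

The moduli are pairwise coprime; N = 191·67·43 = 550271.
N/191 = 2881; 2881 ≡ 16 (mod 191); 16·12 ≡ 1, so inverse 12.
N/67 = 8213; 8213 ≡ 39 (mod 67); 39·55 ≡ 1, so inverse 55.
N/43 = 12797; 12797 ≡ 26 (mod 43); 26·5 ≡ 1, so inverse 5.
x ≡ 16·2881·12 + 3·8213·55 + 17·12797·5 = 2996042.
2996042 mod 550271 = 244687.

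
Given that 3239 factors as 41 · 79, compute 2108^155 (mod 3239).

Mod 41: 2108 ≡ 17; by Fermat, exponent reduces to 155 mod 40 = 35; 17^35 ≡ 38 (mod 41).
Mod 79: 2108 ≡ 54; by Fermat, exponent reduces to 155 mod 78 = 77; 54^77 ≡ 60 (mod 79).
Combine by CRT: x ≡ 38 (mod 41), x ≡ 60 (mod 79) ⇒ x ≡ 1719 (mod 3239).

1719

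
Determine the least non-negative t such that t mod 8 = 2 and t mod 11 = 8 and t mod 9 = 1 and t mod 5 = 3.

From t ≡ 2 (mod 8) write t = 2 + 8s. Substituting into t ≡ 8 (mod 11) gives 8s ≡ 6 (mod 11), and since 8⁻¹ ≡ 7 (mod 11), s ≡ 9. Hence t ≡ 2 + 8·9 = 74 (mod 88).
From t ≡ 74 (mod 88) write t = 74 + 88s. Substituting into t ≡ 1 (mod 9) gives 88s ≡ 8 (mod 9), and since 7⁻¹ ≡ 4 (mod 9), s ≡ 5. Hence t ≡ 74 + 88·5 = 514 (mod 792).
From t ≡ 514 (mod 792) write t = 514 + 792s. Substituting into t ≡ 3 (mod 5) gives 792s ≡ 4 (mod 5), and since 2⁻¹ ≡ 3 (mod 5), s ≡ 2. Hence t ≡ 514 + 792·2 = 2098 (mod 3960).

2098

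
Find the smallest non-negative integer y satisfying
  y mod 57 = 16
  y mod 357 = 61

gcd(57, 357) = 3 and 3 | (61 − 16), so the pair is consistent; merging gives y ≡ 5773 (mod 6783), where 6783 = lcm(57, 357).
The solution is unique modulo lcm(57, 357) = 6783.

5773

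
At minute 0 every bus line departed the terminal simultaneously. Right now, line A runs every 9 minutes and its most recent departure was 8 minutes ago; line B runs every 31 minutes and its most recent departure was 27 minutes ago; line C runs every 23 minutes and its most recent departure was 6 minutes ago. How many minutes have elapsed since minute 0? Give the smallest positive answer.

The moduli are pairwise coprime; N = 9·31·23 = 6417.
N/9 = 713; 713 ≡ 2 (mod 9); 2·5 ≡ 1, so inverse 5.
N/31 = 207; 207 ≡ 21 (mod 31); 21·3 ≡ 1, so inverse 3.
N/23 = 279; 279 ≡ 3 (mod 23); 3·8 ≡ 1, so inverse 8.
t ≡ 8·713·5 + 27·207·3 + 6·279·8 = 58679.
58679 mod 6417 = 926.

926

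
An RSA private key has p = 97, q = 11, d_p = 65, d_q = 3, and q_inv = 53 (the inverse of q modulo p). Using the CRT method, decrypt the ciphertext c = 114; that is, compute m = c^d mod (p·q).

207

m₁ = c^(d_p) mod p: c ≡ 17 (mod 97), and 17^65 mod 97 = 13.
m₂ = c^(d_q) mod q: c ≡ 4 (mod 11), and 4^3 mod 11 = 9.
h = q_inv·(m₁ − m₂) mod p = 53·(13 − 9) mod 97 = 18.
m = m₂ + h·q = 9 + 18·11 = 207.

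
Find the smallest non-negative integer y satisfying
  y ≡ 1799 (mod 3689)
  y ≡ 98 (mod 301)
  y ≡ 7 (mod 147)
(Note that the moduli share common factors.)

gcd(3689, 301) = 7 and 7 | (98 − 1799), so the pair is consistent; merging gives y ≡ 64512 (mod 158627), where 158627 = lcm(3689, 301).
gcd(158627, 147) = 7 and 7 | (7 − 64512), so the pair is consistent; merging gives y ≡ 381766 (mod 3331167), where 3331167 = lcm(158627, 147).
The solution is unique modulo lcm(3689, 301, 147) = 3331167.

381766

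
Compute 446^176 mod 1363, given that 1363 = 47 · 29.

538

Mod 47: 446 ≡ 23; by Fermat, exponent reduces to 176 mod 46 = 38; 23^38 ≡ 21 (mod 47).
Mod 29: 446 ≡ 11; by Fermat, exponent reduces to 176 mod 28 = 8; 11^8 ≡ 16 (mod 29).
Combine by CRT: x ≡ 21 (mod 47), x ≡ 16 (mod 29) ⇒ x ≡ 538 (mod 1363).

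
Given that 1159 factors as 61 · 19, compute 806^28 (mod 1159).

562

Mod 61: 806 ≡ 13; 13^28 ≡ 13 (mod 61).
Mod 19: 806 ≡ 8; by Fermat, exponent reduces to 28 mod 18 = 10; 8^10 ≡ 11 (mod 19).
Combine by CRT: x ≡ 13 (mod 61), x ≡ 11 (mod 19) ⇒ x ≡ 562 (mod 1159).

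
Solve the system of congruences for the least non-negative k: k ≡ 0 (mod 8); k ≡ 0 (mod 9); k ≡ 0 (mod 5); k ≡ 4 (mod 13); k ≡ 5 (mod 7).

9000

The moduli are pairwise coprime; N = 8·9·5·13·7 = 32760.
N/8 = 4095; 4095 ≡ 7 (mod 8); 7·7 ≡ 1, so inverse 7.
N/9 = 3640; 3640 ≡ 4 (mod 9); 4·7 ≡ 1, so inverse 7.
N/5 = 6552; 6552 ≡ 2 (mod 5); 2·3 ≡ 1, so inverse 3.
N/13 = 2520; 2520 ≡ 11 (mod 13); 11·6 ≡ 1, so inverse 6.
N/7 = 4680; 4680 ≡ 4 (mod 7); 4·2 ≡ 1, so inverse 2.
k ≡ 0·4095·7 + 0·3640·7 + 0·6552·3 + 4·2520·6 + 5·4680·2 = 107280.
107280 mod 32760 = 9000.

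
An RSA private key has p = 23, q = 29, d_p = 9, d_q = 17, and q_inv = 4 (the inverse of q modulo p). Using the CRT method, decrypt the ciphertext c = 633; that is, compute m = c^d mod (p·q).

165

m₁ = c^(d_p) mod p: c ≡ 12 (mod 23), and 12^9 mod 23 = 4.
m₂ = c^(d_q) mod q: c ≡ 24 (mod 29), and 24^17 mod 29 = 20.
h = q_inv·(m₁ − m₂) mod p = 4·(4 − 20) mod 23 = 5.
m = m₂ + h·q = 20 + 5·29 = 165.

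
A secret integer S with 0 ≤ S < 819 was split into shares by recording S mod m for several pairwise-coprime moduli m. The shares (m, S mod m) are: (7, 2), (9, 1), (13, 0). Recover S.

From S ≡ 2 (mod 7) write S = 2 + 7t. Substituting into S ≡ 1 (mod 9) gives 7t ≡ 8 (mod 9), and since 7⁻¹ ≡ 4 (mod 9), t ≡ 5. Hence S ≡ 2 + 7·5 = 37 (mod 63).
From S ≡ 37 (mod 63) write S = 37 + 63t. Substituting into S ≡ 0 (mod 13) gives 63t ≡ 2 (mod 13), and since 11⁻¹ ≡ 6 (mod 13), t ≡ 12. Hence S ≡ 37 + 63·12 = 793 (mod 819).

793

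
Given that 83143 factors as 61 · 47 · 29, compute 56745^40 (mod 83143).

19106

Mod 61: 56745 ≡ 15; 15^40 ≡ 13 (mod 61).
Mod 47: 56745 ≡ 16; 16^40 ≡ 24 (mod 47).
Mod 29: 56745 ≡ 21; by Fermat, exponent reduces to 40 mod 28 = 12; 21^12 ≡ 24 (mod 29).
Combine by CRT: x ≡ 13 (mod 61), x ≡ 24 (mod 47), x ≡ 24 (mod 29) ⇒ x ≡ 19106 (mod 83143).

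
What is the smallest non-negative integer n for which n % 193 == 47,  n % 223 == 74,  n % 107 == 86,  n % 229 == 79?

From n ≡ 47 (mod 193) write n = 47 + 193t. Substituting into n ≡ 74 (mod 223) gives 193t ≡ 27 (mod 223), and since 193⁻¹ ≡ 52 (mod 223), t ≡ 66. Hence n ≡ 47 + 193·66 = 12785 (mod 43039).
From n ≡ 12785 (mod 43039) write n = 12785 + 43039t. Substituting into n ≡ 86 (mod 107) gives 43039t ≡ 34 (mod 107), and since 25⁻¹ ≡ 30 (mod 107), t ≡ 57. Hence n ≡ 12785 + 43039·57 = 2466008 (mod 4605173).
From n ≡ 2466008 (mod 4605173) write n = 2466008 + 4605173t. Substituting into n ≡ 79 (mod 229) gives 4605173t ≡ 172 (mod 229), and since 212⁻¹ ≡ 202 (mod 229), t ≡ 165. Hence n ≡ 2466008 + 4605173·165 = 762319553 (mod 1054584617).

762319553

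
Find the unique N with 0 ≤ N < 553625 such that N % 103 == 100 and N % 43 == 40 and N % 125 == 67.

354317

The moduli are pairwise coprime; M = 103·43·125 = 553625.
M/103 = 5375; 5375 ≡ 19 (mod 103); 19·38 ≡ 1, so inverse 38.
M/43 = 12875; 12875 ≡ 18 (mod 43); 18·12 ≡ 1, so inverse 12.
M/125 = 4429; 4429 ≡ 54 (mod 125); 54·44 ≡ 1, so inverse 44.
N ≡ 100·5375·38 + 40·12875·12 + 67·4429·44 = 39661692.
39661692 mod 553625 = 354317.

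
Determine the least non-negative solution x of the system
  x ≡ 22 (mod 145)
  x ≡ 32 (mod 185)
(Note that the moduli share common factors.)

gcd(145, 185) = 5 and 5 | (32 − 22), so the pair is consistent; merging gives x ≡ 1327 (mod 5365), where 5365 = lcm(145, 185).
The solution is unique modulo lcm(145, 185) = 5365.

1327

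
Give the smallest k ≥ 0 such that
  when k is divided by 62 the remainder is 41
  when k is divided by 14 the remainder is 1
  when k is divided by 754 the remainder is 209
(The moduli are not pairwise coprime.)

gcd(62, 14) = 2 and 2 | (1 − 41), so the pair is consistent; merging gives k ≡ 351 (mod 434), where 434 = lcm(62, 14).
gcd(434, 754) = 2 and 2 | (209 − 351), so the pair is consistent; merging gives k ≡ 99737 (mod 163618), where 163618 = lcm(434, 754).
The solution is unique modulo lcm(62, 14, 754) = 163618.

99737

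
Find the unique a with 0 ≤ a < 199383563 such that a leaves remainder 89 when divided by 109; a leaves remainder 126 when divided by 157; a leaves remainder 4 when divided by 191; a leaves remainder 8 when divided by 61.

The moduli are pairwise coprime; N = 109·157·191·61 = 199383563.
N/109 = 1829207; 1829207 ≡ 78 (mod 109); 78·7 ≡ 1, so inverse 7.
N/157 = 1269959; 1269959 ≡ 143 (mod 157); 143·56 ≡ 1, so inverse 56.
N/191 = 1043893; 1043893 ≡ 78 (mod 191); 78·120 ≡ 1, so inverse 120.
N/61 = 3268583; 3268583 ≡ 20 (mod 61); 20·58 ≡ 1, so inverse 58.
a ≡ 89·1829207·7 + 126·1269959·56 + 4·1043893·120 + 8·3268583·58 = 12118117817.
12118117817 mod 199383563 = 155104037.

155104037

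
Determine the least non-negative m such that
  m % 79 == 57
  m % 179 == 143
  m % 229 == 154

From m ≡ 57 (mod 79) write m = 57 + 79t. Substituting into m ≡ 143 (mod 179) gives 79t ≡ 86 (mod 179), and since 79⁻¹ ≡ 34 (mod 179), t ≡ 60. Hence m ≡ 57 + 79·60 = 4797 (mod 14141).
From m ≡ 4797 (mod 14141) write m = 4797 + 14141t. Substituting into m ≡ 154 (mod 229) gives 14141t ≡ 166 (mod 229), and since 172⁻¹ ≡ 4 (mod 229), t ≡ 206. Hence m ≡ 4797 + 14141·206 = 2917843 (mod 3238289).

2917843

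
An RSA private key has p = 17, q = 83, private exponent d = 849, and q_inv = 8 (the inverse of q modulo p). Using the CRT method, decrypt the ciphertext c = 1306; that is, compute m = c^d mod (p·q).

d_p = d mod (p−1) = 849 mod 16 = 1; d_q = d mod (q−1) = 29.
m₁ = c^(d_p) mod p: c ≡ 14 (mod 17), and 14^1 mod 17 = 14.
m₂ = c^(d_q) mod q: c ≡ 61 (mod 83), and 61^29 mod 83 = 10.
h = q_inv·(m₁ − m₂) mod p = 8·(14 − 10) mod 17 = 15.
m = m₂ + h·q = 10 + 15·83 = 1255.

1255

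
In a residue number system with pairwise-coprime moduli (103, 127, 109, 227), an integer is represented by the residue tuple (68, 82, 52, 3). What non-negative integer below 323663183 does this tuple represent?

The moduli are pairwise coprime; N = 103·127·109·227 = 323663183.
N/103 = 3142361; 3142361 ≡ 37 (mod 103); 37·39 ≡ 1, so inverse 39.
N/127 = 2548529; 2548529 ≡ 20 (mod 127); 20·108 ≡ 1, so inverse 108.
N/109 = 2969387; 2969387 ≡ 9 (mod 109); 9·97 ≡ 1, so inverse 97.
N/227 = 1425829; 1425829 ≡ 42 (mod 227); 42·200 ≡ 1, so inverse 200.
x ≡ 68·3142361·39 + 82·2548529·108 + 52·2969387·97 + 3·1425829·200 = 46736399624.
46736399624 mod 323663183 = 128901272.

128901272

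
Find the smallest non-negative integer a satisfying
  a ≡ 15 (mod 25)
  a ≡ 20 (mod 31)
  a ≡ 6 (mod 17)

The moduli are pairwise coprime; N = 25·31·17 = 13175.
N/25 = 527; 527 ≡ 2 (mod 25); 2·13 ≡ 1, so inverse 13.
N/31 = 425; 425 ≡ 22 (mod 31); 22·24 ≡ 1, so inverse 24.
N/17 = 775; 775 ≡ 10 (mod 17); 10·12 ≡ 1, so inverse 12.
a ≡ 15·527·13 + 20·425·24 + 6·775·12 = 362565.
362565 mod 13175 = 6840.

6840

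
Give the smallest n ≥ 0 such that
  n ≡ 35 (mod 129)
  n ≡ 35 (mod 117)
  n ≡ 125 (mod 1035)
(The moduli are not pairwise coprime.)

503135

gcd(129, 117) = 3 and 3 | (35 − 35), so the pair is consistent; merging gives n ≡ 35 (mod 5031), where 5031 = lcm(129, 117).
gcd(5031, 1035) = 9 and 9 | (125 − 35), so the pair is consistent; merging gives n ≡ 503135 (mod 578565), where 578565 = lcm(5031, 1035).
The solution is unique modulo lcm(129, 117, 1035) = 578565.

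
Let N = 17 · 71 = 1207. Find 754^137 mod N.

Mod 17: 754 ≡ 6; by Fermat, exponent reduces to 137 mod 16 = 9; 6^9 ≡ 11 (mod 17).
Mod 71: 754 ≡ 44; by Fermat, exponent reduces to 137 mod 70 = 67; 44^67 ≡ 31 (mod 71).
Combine by CRT: x ≡ 11 (mod 17), x ≡ 31 (mod 71) ⇒ x ≡ 1167 (mod 1207).

1167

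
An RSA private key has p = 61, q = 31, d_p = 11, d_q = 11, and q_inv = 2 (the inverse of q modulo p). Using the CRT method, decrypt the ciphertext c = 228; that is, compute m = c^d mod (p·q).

768

m₁ = c^(d_p) mod p: c ≡ 45 (mod 61), and 45^11 mod 61 = 36.
m₂ = c^(d_q) mod q: c ≡ 11 (mod 31), and 11^11 mod 31 = 24.
h = q_inv·(m₁ − m₂) mod p = 2·(36 − 24) mod 61 = 24.
m = m₂ + h·q = 24 + 24·31 = 768.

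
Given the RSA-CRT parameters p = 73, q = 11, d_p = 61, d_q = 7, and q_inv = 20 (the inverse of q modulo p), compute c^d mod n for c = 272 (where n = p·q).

112

m₁ = c^(d_p) mod p: c ≡ 53 (mod 73), and 53^61 mod 73 = 39.
m₂ = c^(d_q) mod q: c ≡ 8 (mod 11), and 8^7 mod 11 = 2.
h = q_inv·(m₁ − m₂) mod p = 20·(39 − 2) mod 73 = 10.
m = m₂ + h·q = 2 + 10·11 = 112.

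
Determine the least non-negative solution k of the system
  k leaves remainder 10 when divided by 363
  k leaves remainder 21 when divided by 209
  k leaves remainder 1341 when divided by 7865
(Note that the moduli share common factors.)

gcd(363, 209) = 11 and 11 | (21 − 10), so the pair is consistent; merging gives k ≡ 5455 (mod 6897), where 6897 = lcm(363, 209).
gcd(6897, 7865) = 121 and 121 | (1341 − 5455), so the pair is consistent; merging gives k ≡ 370996 (mod 448305), where 448305 = lcm(6897, 7865).
The solution is unique modulo lcm(363, 209, 7865) = 448305.

370996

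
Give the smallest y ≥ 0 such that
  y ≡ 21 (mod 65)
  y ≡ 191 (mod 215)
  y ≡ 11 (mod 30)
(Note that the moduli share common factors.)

5351

Combine the congruences pairwise.
gcd(65, 215) = 5 and 5 | (191 − 21), so the pair is consistent; merging gives y ≡ 2556 (mod 2795), where 2795 = lcm(65, 215).
gcd(2795, 30) = 5 and 5 | (11 − 2556), so the pair is consistent; merging gives y ≡ 5351 (mod 16770), where 16770 = lcm(2795, 30).
The solution is unique modulo lcm(65, 215, 30) = 16770.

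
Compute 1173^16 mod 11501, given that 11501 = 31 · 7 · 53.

Mod 31: 1173 ≡ 26; 26^16 ≡ 5 (mod 31).
Mod 7: 1173 ≡ 4; by Fermat, exponent reduces to 16 mod 6 = 4; 4^4 ≡ 4 (mod 7).
Mod 53: 1173 ≡ 7; 7^16 ≡ 28 (mod 53).
Combine by CRT: x ≡ 5 (mod 31), x ≡ 4 (mod 7), x ≡ 28 (mod 53) ⇒ x ≡ 5275 (mod 11501).

5275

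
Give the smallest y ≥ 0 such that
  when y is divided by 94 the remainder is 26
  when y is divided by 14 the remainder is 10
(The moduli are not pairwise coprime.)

Combine the congruences pairwise.
gcd(94, 14) = 2 and 2 | (10 − 26), so the pair is consistent; merging gives y ≡ 402 (mod 658), where 658 = lcm(94, 14).
The solution is unique modulo lcm(94, 14) = 658.

402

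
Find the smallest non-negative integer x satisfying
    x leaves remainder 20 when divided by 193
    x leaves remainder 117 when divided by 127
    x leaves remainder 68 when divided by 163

3894953

The moduli are pairwise coprime; N = 193·127·163 = 3995293.
N/193 = 20701; 20701 ≡ 50 (mod 193); 50·166 ≡ 1, so inverse 166.
N/127 = 31459; 31459 ≡ 90 (mod 127); 90·24 ≡ 1, so inverse 24.
N/163 = 24511; 24511 ≡ 61 (mod 163); 61·155 ≡ 1, so inverse 155.
x ≡ 20·20701·166 + 117·31459·24 + 68·24511·155 = 415410132.
415410132 mod 3995293 = 3894953.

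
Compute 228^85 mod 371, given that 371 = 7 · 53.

Mod 7: 228 ≡ 4; by Fermat, exponent reduces to 85 mod 6 = 1; 4^1 ≡ 4 (mod 7).
Mod 53: 228 ≡ 16; by Fermat, exponent reduces to 85 mod 52 = 33; 16^33 ≡ 49 (mod 53).
Combine by CRT: x ≡ 4 (mod 7), x ≡ 49 (mod 53) ⇒ x ≡ 102 (mod 371).

102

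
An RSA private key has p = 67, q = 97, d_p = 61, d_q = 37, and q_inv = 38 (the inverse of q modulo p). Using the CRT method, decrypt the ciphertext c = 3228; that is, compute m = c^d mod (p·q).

m₁ = c^(d_p) mod p: c ≡ 12 (mod 67), and 12^61 mod 67 = 11.
m₂ = c^(d_q) mod q: c ≡ 27 (mod 97), and 27^37 mod 97 = 85.
h = q_inv·(m₁ − m₂) mod p = 38·(11 − 85) mod 67 = 2.
m = m₂ + h·q = 85 + 2·97 = 279.

279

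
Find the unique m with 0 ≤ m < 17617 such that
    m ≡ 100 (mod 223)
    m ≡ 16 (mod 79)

From m ≡ 100 (mod 223) write m = 100 + 223t. Substituting into m ≡ 16 (mod 79) gives 223t ≡ 74 (mod 79), and since 65⁻¹ ≡ 62 (mod 79), t ≡ 6. Hence m ≡ 100 + 223·6 = 1438 (mod 17617).

1438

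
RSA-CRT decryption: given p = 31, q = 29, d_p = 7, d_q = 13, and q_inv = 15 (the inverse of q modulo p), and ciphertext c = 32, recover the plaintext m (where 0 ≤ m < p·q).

280

m₁ = c^(d_p) mod p: c ≡ 1 (mod 31), and 1^7 mod 31 = 1.
m₂ = c^(d_q) mod q: c ≡ 3 (mod 29), and 3^13 mod 29 = 19.
h = q_inv·(m₁ − m₂) mod p = 15·(1 − 19) mod 31 = 9.
m = m₂ + h·q = 19 + 9·29 = 280.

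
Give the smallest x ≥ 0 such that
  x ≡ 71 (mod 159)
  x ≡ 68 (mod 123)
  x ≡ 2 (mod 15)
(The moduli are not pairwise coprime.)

15812

Combine the congruences pairwise.
gcd(159, 123) = 3 and 3 | (68 − 71), so the pair is consistent; merging gives x ≡ 2774 (mod 6519), where 6519 = lcm(159, 123).
gcd(6519, 15) = 3 and 3 | (2 − 2774), so the pair is consistent; merging gives x ≡ 15812 (mod 32595), where 32595 = lcm(6519, 15).
The solution is unique modulo lcm(159, 123, 15) = 32595.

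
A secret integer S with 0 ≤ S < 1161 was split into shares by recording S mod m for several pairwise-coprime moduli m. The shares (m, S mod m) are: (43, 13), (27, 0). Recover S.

Combine the congruences pairwise.
From S ≡ 13 (mod 43) write S = 13 + 43t. Substituting into S ≡ 0 (mod 27) gives 43t ≡ 14 (mod 27), and since 16⁻¹ ≡ 22 (mod 27), t ≡ 11. Hence S ≡ 13 + 43·11 = 486 (mod 1161).

486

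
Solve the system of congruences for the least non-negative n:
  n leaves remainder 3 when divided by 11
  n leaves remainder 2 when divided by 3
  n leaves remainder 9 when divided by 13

The moduli are pairwise coprime; M = 11·3·13 = 429.
M/11 = 39; 39 ≡ 6 (mod 11); 6·2 ≡ 1, so inverse 2.
M/3 = 143; 143 ≡ 2 (mod 3); 2·2 ≡ 1, so inverse 2.
M/13 = 33; 33 ≡ 7 (mod 13); 7·2 ≡ 1, so inverse 2.
n ≡ 3·39·2 + 2·143·2 + 9·33·2 = 1400.
1400 mod 429 = 113.

113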